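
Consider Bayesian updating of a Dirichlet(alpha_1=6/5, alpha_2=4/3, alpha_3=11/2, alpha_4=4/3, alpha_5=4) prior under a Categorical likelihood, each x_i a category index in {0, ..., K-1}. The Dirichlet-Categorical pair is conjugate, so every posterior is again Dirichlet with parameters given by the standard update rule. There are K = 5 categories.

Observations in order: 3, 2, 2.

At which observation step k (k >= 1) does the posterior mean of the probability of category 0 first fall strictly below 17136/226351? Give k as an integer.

obs 1: x=3 → posterior Dirichlet(6/5, 4/3, 11/2, 7/3, 4)
obs 2: x=2 → posterior Dirichlet(6/5, 4/3, 13/2, 7/3, 4)
obs 3: x=2 → posterior Dirichlet(6/5, 4/3, 15/2, 7/3, 4)

k = 3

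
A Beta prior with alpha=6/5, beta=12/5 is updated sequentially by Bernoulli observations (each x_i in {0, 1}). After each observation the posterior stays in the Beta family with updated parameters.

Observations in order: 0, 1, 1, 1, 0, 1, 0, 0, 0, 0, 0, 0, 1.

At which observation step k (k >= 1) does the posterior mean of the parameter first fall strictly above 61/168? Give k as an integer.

obs 1: x=0 → posterior Beta(6/5, 17/5)
obs 2: x=1 → posterior Beta(11/5, 17/5)
obs 3: x=1 → posterior Beta(16/5, 17/5)
obs 4: x=1 → posterior Beta(21/5, 17/5)
obs 5: x=0 → posterior Beta(21/5, 22/5)
obs 6: x=1 → posterior Beta(26/5, 22/5)
obs 7: x=0 → posterior Beta(26/5, 27/5)
obs 8: x=0 → posterior Beta(26/5, 32/5)
obs 9: x=0 → posterior Beta(26/5, 37/5)
obs 10: x=0 → posterior Beta(26/5, 42/5)
obs 11: x=0 → posterior Beta(26/5, 47/5)
obs 12: x=0 → posterior Beta(26/5, 52/5)
obs 13: x=1 → posterior Beta(31/5, 52/5)

k = 2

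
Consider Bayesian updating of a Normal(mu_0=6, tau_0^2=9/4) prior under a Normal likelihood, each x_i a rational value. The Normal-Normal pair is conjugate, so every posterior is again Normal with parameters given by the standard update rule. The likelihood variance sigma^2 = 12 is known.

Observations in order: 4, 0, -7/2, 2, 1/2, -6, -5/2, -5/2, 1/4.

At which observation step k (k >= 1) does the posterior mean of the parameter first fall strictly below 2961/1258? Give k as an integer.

obs 1: x=4 → posterior Normal(108/19, 36/19)
obs 2: x=0 → posterior Normal(54/11, 18/11)
obs 3: x=-7/2 → posterior Normal(39/10, 36/25)
obs 4: x=2 → posterior Normal(207/56, 9/7)
obs 5: x=1/2 → posterior Normal(105/31, 36/31)
obs 6: x=-6 → posterior Normal(87/34, 18/17)
obs 7: x=-5/2 → posterior Normal(159/74, 36/37)
obs 8: x=-5/2 → posterior Normal(9/5, 9/10)
obs 9: x=1/4 → posterior Normal(291/172, 36/43)

k = 7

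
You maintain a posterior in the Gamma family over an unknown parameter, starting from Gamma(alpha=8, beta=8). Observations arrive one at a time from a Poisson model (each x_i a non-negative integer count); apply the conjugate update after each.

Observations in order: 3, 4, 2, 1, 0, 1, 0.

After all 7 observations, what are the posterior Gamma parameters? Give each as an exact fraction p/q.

alpha=19, beta=15

obs 1: x=3 → posterior Gamma(11, 9)
obs 2: x=4 → posterior Gamma(15, 10)
obs 3: x=2 → posterior Gamma(17, 11)
obs 4: x=1 → posterior Gamma(18, 12)
obs 5: x=0 → posterior Gamma(18, 13)
obs 6: x=1 → posterior Gamma(19, 14)
obs 7: x=0 → posterior Gamma(19, 15)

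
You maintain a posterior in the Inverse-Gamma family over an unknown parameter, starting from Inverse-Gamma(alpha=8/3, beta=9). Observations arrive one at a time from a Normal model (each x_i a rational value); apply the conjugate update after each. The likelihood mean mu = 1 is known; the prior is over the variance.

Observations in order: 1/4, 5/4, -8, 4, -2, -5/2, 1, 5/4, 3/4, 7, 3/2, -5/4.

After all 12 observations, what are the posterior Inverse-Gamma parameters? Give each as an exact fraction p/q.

alpha=26/3, beta=2741/32

obs 1: x=1/4 → posterior Inverse-Gamma(19/6, 297/32)
obs 2: x=5/4 → posterior Inverse-Gamma(11/3, 149/16)
obs 3: x=-8 → posterior Inverse-Gamma(25/6, 797/16)
obs 4: x=4 → posterior Inverse-Gamma(14/3, 869/16)
obs 5: x=-2 → posterior Inverse-Gamma(31/6, 941/16)
obs 6: x=-5/2 → posterior Inverse-Gamma(17/3, 1039/16)
obs 7: x=1 → posterior Inverse-Gamma(37/6, 1039/16)
obs 8: x=5/4 → posterior Inverse-Gamma(20/3, 2079/32)
obs 9: x=3/4 → posterior Inverse-Gamma(43/6, 65)
obs 10: x=7 → posterior Inverse-Gamma(23/3, 83)
obs 11: x=3/2 → posterior Inverse-Gamma(49/6, 665/8)
obs 12: x=-5/4 → posterior Inverse-Gamma(26/3, 2741/32)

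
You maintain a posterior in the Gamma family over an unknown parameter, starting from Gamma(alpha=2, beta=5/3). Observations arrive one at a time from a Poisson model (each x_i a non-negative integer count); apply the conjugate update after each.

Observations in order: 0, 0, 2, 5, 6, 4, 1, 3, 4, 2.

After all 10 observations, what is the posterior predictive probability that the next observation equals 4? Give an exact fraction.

218367499515935717642854623620398342609405517578125/1697339434523559636518391134186974556417119240585216

obs 1: x=0 → posterior Gamma(2, 8/3)
obs 2: x=0 → posterior Gamma(2, 11/3)
obs 3: x=2 → posterior Gamma(4, 14/3)
obs 4: x=5 → posterior Gamma(9, 17/3)
obs 5: x=6 → posterior Gamma(15, 20/3)
obs 6: x=4 → posterior Gamma(19, 23/3)
obs 7: x=1 → posterior Gamma(20, 26/3)
obs 8: x=3 → posterior Gamma(23, 29/3)
obs 9: x=4 → posterior Gamma(27, 32/3)
obs 10: x=2 → posterior Gamma(29, 35/3)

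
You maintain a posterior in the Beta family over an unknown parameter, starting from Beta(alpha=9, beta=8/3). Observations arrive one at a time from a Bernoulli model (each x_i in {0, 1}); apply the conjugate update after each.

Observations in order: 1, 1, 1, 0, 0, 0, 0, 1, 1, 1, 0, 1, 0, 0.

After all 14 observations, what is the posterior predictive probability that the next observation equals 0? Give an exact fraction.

obs 1: x=1 → posterior Beta(10, 8/3)
obs 2: x=1 → posterior Beta(11, 8/3)
obs 3: x=1 → posterior Beta(12, 8/3)
obs 4: x=0 → posterior Beta(12, 11/3)
obs 5: x=0 → posterior Beta(12, 14/3)
obs 6: x=0 → posterior Beta(12, 17/3)
obs 7: x=0 → posterior Beta(12, 20/3)
obs 8: x=1 → posterior Beta(13, 20/3)
obs 9: x=1 → posterior Beta(14, 20/3)
obs 10: x=1 → posterior Beta(15, 20/3)
obs 11: x=0 → posterior Beta(15, 23/3)
obs 12: x=1 → posterior Beta(16, 23/3)
obs 13: x=0 → posterior Beta(16, 26/3)
obs 14: x=0 → posterior Beta(16, 29/3)

29/77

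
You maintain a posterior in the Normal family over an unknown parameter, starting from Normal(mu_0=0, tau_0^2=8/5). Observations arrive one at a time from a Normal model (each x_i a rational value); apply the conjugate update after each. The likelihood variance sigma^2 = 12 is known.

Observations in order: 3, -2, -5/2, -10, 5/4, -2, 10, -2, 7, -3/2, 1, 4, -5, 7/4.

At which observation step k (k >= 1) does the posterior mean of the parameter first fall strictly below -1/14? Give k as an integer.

k = 3

obs 1: x=3 → posterior Normal(6/17, 24/17)
obs 2: x=-2 → posterior Normal(2/19, 24/19)
obs 3: x=-5/2 → posterior Normal(-1/7, 8/7)
obs 4: x=-10 → posterior Normal(-1, 24/23)
obs 5: x=5/4 → posterior Normal(-41/50, 24/25)
obs 6: x=-2 → posterior Normal(-49/54, 8/9)
obs 7: x=10 → posterior Normal(-9/58, 24/29)
obs 8: x=-2 → posterior Normal(-17/62, 24/31)
obs 9: x=7 → posterior Normal(1/6, 8/11)
obs 10: x=-3/2 → posterior Normal(1/14, 24/35)
obs 11: x=1 → posterior Normal(9/74, 24/37)
obs 12: x=4 → posterior Normal(25/78, 8/13)
obs 13: x=-5 → posterior Normal(5/82, 24/41)
obs 14: x=7/4 → posterior Normal(6/43, 24/43)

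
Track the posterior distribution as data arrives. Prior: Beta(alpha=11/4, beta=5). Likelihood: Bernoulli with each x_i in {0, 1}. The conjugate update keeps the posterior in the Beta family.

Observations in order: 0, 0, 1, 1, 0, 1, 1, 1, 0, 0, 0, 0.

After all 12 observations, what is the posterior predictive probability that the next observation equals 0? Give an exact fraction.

obs 1: x=0 → posterior Beta(11/4, 6)
obs 2: x=0 → posterior Beta(11/4, 7)
obs 3: x=1 → posterior Beta(15/4, 7)
obs 4: x=1 → posterior Beta(19/4, 7)
obs 5: x=0 → posterior Beta(19/4, 8)
obs 6: x=1 → posterior Beta(23/4, 8)
obs 7: x=1 → posterior Beta(27/4, 8)
obs 8: x=1 → posterior Beta(31/4, 8)
obs 9: x=0 → posterior Beta(31/4, 9)
obs 10: x=0 → posterior Beta(31/4, 10)
obs 11: x=0 → posterior Beta(31/4, 11)
obs 12: x=0 → posterior Beta(31/4, 12)

48/79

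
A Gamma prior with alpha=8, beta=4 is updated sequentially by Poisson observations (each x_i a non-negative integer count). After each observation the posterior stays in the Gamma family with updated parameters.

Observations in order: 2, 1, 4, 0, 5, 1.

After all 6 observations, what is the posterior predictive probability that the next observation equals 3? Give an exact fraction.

obs 1: x=2 → posterior Gamma(10, 5)
obs 2: x=1 → posterior Gamma(11, 6)
obs 3: x=4 → posterior Gamma(15, 7)
obs 4: x=0 → posterior Gamma(15, 8)
obs 5: x=5 → posterior Gamma(20, 9)
obs 6: x=1 → posterior Gamma(21, 10)

161000000000000000000000/895430243255237372246531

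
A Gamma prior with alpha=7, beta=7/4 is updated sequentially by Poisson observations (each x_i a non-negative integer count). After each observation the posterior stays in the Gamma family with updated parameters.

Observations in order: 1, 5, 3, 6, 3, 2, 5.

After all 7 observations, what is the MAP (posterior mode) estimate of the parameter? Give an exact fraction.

124/35

obs 1: x=1 → posterior Gamma(8, 11/4)
obs 2: x=5 → posterior Gamma(13, 15/4)
obs 3: x=3 → posterior Gamma(16, 19/4)
obs 4: x=6 → posterior Gamma(22, 23/4)
obs 5: x=3 → posterior Gamma(25, 27/4)
obs 6: x=2 → posterior Gamma(27, 31/4)
obs 7: x=5 → posterior Gamma(32, 35/4)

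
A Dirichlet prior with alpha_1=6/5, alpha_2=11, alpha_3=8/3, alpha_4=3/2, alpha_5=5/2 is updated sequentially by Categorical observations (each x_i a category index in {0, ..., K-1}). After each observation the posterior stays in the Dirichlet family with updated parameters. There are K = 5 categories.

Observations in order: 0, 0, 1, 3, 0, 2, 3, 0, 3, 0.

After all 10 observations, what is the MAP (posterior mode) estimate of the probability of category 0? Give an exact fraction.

39/179

obs 1: x=0 → posterior Dirichlet(11/5, 11, 8/3, 3/2, 5/2)
obs 2: x=0 → posterior Dirichlet(16/5, 11, 8/3, 3/2, 5/2)
obs 3: x=1 → posterior Dirichlet(16/5, 12, 8/3, 3/2, 5/2)
obs 4: x=3 → posterior Dirichlet(16/5, 12, 8/3, 5/2, 5/2)
obs 5: x=0 → posterior Dirichlet(21/5, 12, 8/3, 5/2, 5/2)
obs 6: x=2 → posterior Dirichlet(21/5, 12, 11/3, 5/2, 5/2)
obs 7: x=3 → posterior Dirichlet(21/5, 12, 11/3, 7/2, 5/2)
obs 8: x=0 → posterior Dirichlet(26/5, 12, 11/3, 7/2, 5/2)
obs 9: x=3 → posterior Dirichlet(26/5, 12, 11/3, 9/2, 5/2)
obs 10: x=0 → posterior Dirichlet(31/5, 12, 11/3, 9/2, 5/2)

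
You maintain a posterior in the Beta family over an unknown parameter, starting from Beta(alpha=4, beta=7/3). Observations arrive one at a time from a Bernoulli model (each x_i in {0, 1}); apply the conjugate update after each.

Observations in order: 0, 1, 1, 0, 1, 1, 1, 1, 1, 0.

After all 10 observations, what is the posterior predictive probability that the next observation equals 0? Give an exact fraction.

16/49

obs 1: x=0 → posterior Beta(4, 10/3)
obs 2: x=1 → posterior Beta(5, 10/3)
obs 3: x=1 → posterior Beta(6, 10/3)
obs 4: x=0 → posterior Beta(6, 13/3)
obs 5: x=1 → posterior Beta(7, 13/3)
obs 6: x=1 → posterior Beta(8, 13/3)
obs 7: x=1 → posterior Beta(9, 13/3)
obs 8: x=1 → posterior Beta(10, 13/3)
obs 9: x=1 → posterior Beta(11, 13/3)
obs 10: x=0 → posterior Beta(11, 16/3)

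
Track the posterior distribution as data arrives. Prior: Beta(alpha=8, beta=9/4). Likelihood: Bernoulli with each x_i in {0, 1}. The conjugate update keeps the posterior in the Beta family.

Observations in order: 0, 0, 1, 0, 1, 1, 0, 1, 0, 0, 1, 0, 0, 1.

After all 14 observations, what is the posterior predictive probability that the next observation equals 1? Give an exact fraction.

56/97

obs 1: x=0 → posterior Beta(8, 13/4)
obs 2: x=0 → posterior Beta(8, 17/4)
obs 3: x=1 → posterior Beta(9, 17/4)
obs 4: x=0 → posterior Beta(9, 21/4)
obs 5: x=1 → posterior Beta(10, 21/4)
obs 6: x=1 → posterior Beta(11, 21/4)
obs 7: x=0 → posterior Beta(11, 25/4)
obs 8: x=1 → posterior Beta(12, 25/4)
obs 9: x=0 → posterior Beta(12, 29/4)
obs 10: x=0 → posterior Beta(12, 33/4)
obs 11: x=1 → posterior Beta(13, 33/4)
obs 12: x=0 → posterior Beta(13, 37/4)
obs 13: x=0 → posterior Beta(13, 41/4)
obs 14: x=1 → posterior Beta(14, 41/4)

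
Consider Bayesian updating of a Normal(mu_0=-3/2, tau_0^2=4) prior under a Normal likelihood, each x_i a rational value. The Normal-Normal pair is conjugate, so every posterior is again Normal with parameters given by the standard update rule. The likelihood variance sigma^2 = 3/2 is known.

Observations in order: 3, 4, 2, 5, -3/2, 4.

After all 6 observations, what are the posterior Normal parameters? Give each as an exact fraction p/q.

obs 1: x=3 → posterior Normal(39/22, 12/11)
obs 2: x=4 → posterior Normal(103/38, 12/19)
obs 3: x=2 → posterior Normal(5/2, 4/9)
obs 4: x=5 → posterior Normal(43/14, 12/35)
obs 5: x=-3/2 → posterior Normal(191/86, 12/43)
obs 6: x=4 → posterior Normal(5/2, 4/17)

mu_0=5/2, tau_0^2=4/17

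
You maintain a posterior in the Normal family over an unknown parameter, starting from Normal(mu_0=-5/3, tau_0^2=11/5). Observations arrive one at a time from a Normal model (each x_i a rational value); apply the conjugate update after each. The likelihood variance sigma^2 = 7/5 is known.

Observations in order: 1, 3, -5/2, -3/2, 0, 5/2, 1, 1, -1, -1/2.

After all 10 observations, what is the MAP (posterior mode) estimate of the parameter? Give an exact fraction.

obs 1: x=1 → posterior Normal(-1/27, 77/90)
obs 2: x=3 → posterior Normal(97/87, 77/145)
obs 3: x=-5/2 → posterior Normal(29/240, 77/200)
obs 4: x=-3/2 → posterior Normal(-35/153, 77/255)
obs 5: x=0 → posterior Normal(-35/186, 77/310)
obs 6: x=5/2 → posterior Normal(95/438, 77/365)
obs 7: x=1 → posterior Normal(23/72, 11/60)
obs 8: x=1 → posterior Normal(227/570, 77/475)
obs 9: x=-1 → posterior Normal(161/636, 77/530)
obs 10: x=-1/2 → posterior Normal(64/351, 77/585)

64/351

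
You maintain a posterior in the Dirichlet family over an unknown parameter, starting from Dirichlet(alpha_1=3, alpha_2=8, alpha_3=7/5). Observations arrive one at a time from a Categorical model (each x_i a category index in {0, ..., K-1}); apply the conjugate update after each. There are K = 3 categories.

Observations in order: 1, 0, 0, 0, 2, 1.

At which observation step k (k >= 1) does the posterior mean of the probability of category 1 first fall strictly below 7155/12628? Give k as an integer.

k = 4

obs 1: x=1 → posterior Dirichlet(3, 9, 7/5)
obs 2: x=0 → posterior Dirichlet(4, 9, 7/5)
obs 3: x=0 → posterior Dirichlet(5, 9, 7/5)
obs 4: x=0 → posterior Dirichlet(6, 9, 7/5)
obs 5: x=2 → posterior Dirichlet(6, 9, 12/5)
obs 6: x=1 → posterior Dirichlet(6, 10, 12/5)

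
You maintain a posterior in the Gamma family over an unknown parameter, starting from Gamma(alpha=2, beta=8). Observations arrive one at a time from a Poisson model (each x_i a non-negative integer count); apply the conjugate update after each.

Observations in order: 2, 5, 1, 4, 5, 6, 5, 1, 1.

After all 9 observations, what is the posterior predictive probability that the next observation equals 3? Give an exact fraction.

442799468220207374972847877599017883256507/2687742757687084344669263063943122125848576

obs 1: x=2 → posterior Gamma(4, 9)
obs 2: x=5 → posterior Gamma(9, 10)
obs 3: x=1 → posterior Gamma(10, 11)
obs 4: x=4 → posterior Gamma(14, 12)
obs 5: x=5 → posterior Gamma(19, 13)
obs 6: x=6 → posterior Gamma(25, 14)
obs 7: x=5 → posterior Gamma(30, 15)
obs 8: x=1 → posterior Gamma(31, 16)
obs 9: x=1 → posterior Gamma(32, 17)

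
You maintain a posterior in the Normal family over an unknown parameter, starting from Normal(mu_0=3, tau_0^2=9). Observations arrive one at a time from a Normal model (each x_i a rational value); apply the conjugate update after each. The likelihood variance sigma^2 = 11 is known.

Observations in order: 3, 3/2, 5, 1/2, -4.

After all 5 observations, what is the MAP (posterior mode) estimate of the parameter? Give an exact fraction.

87/56

obs 1: x=3 → posterior Normal(3, 99/20)
obs 2: x=3/2 → posterior Normal(147/58, 99/29)
obs 3: x=5 → posterior Normal(237/76, 99/38)
obs 4: x=1/2 → posterior Normal(123/47, 99/47)
obs 5: x=-4 → posterior Normal(87/56, 99/56)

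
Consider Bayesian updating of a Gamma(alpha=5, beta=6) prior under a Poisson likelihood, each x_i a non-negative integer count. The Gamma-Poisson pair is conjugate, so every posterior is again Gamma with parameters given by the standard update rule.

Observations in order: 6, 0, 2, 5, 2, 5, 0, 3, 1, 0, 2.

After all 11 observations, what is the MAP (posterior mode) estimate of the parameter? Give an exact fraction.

30/17

obs 1: x=6 → posterior Gamma(11, 7)
obs 2: x=0 → posterior Gamma(11, 8)
obs 3: x=2 → posterior Gamma(13, 9)
obs 4: x=5 → posterior Gamma(18, 10)
obs 5: x=2 → posterior Gamma(20, 11)
obs 6: x=5 → posterior Gamma(25, 12)
obs 7: x=0 → posterior Gamma(25, 13)
obs 8: x=3 → posterior Gamma(28, 14)
obs 9: x=1 → posterior Gamma(29, 15)
obs 10: x=0 → posterior Gamma(29, 16)
obs 11: x=2 → posterior Gamma(31, 17)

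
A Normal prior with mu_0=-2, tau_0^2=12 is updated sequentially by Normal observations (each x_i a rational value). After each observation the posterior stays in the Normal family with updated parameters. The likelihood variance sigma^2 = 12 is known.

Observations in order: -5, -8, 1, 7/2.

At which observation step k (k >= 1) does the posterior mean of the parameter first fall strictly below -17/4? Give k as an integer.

k = 2

obs 1: x=-5 → posterior Normal(-7/2, 6)
obs 2: x=-8 → posterior Normal(-5, 4)
obs 3: x=1 → posterior Normal(-7/2, 3)
obs 4: x=7/2 → posterior Normal(-21/10, 12/5)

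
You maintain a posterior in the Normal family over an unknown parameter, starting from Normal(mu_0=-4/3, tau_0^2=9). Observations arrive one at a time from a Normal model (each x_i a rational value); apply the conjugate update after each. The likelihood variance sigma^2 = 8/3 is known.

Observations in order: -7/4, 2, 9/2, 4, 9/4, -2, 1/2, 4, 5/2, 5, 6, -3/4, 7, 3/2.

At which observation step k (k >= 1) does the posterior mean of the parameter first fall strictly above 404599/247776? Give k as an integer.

k = 4

obs 1: x=-7/4 → posterior Normal(-139/84, 72/35)
obs 2: x=2 → posterior Normal(-47/744, 36/31)
obs 3: x=9/2 → posterior Normal(1411/1068, 72/89)
obs 4: x=4 → posterior Normal(2707/1392, 18/29)
obs 5: x=9/4 → posterior Normal(859/429, 72/143)
obs 6: x=-2 → posterior Normal(41/30, 36/85)
obs 7: x=1/2 → posterior Normal(1475/1182, 72/197)
obs 8: x=4 → posterior Normal(2123/1344, 9/28)
obs 9: x=5/2 → posterior Normal(1264/753, 72/251)
obs 10: x=5 → posterior Normal(1669/834, 36/139)
obs 11: x=6 → posterior Normal(431/183, 72/305)
obs 12: x=-3/4 → posterior Normal(8377/3984, 18/83)
obs 13: x=7 → posterior Normal(10645/4308, 72/359)
obs 14: x=3/2 → posterior Normal(11131/4632, 36/193)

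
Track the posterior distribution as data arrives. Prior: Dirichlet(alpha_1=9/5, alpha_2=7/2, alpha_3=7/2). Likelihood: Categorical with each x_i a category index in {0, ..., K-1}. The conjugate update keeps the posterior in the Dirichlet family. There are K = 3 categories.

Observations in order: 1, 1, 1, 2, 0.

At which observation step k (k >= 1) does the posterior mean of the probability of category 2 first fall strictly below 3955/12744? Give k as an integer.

k = 3

obs 1: x=1 → posterior Dirichlet(9/5, 9/2, 7/2)
obs 2: x=1 → posterior Dirichlet(9/5, 11/2, 7/2)
obs 3: x=1 → posterior Dirichlet(9/5, 13/2, 7/2)
obs 4: x=2 → posterior Dirichlet(9/5, 13/2, 9/2)
obs 5: x=0 → posterior Dirichlet(14/5, 13/2, 9/2)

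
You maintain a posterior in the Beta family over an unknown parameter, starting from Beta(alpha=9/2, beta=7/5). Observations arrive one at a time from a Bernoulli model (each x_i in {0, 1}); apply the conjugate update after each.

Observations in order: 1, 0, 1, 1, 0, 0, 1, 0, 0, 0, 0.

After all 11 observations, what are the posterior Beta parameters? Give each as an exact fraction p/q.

obs 1: x=1 → posterior Beta(11/2, 7/5)
obs 2: x=0 → posterior Beta(11/2, 12/5)
obs 3: x=1 → posterior Beta(13/2, 12/5)
obs 4: x=1 → posterior Beta(15/2, 12/5)
obs 5: x=0 → posterior Beta(15/2, 17/5)
obs 6: x=0 → posterior Beta(15/2, 22/5)
obs 7: x=1 → posterior Beta(17/2, 22/5)
obs 8: x=0 → posterior Beta(17/2, 27/5)
obs 9: x=0 → posterior Beta(17/2, 32/5)
obs 10: x=0 → posterior Beta(17/2, 37/5)
obs 11: x=0 → posterior Beta(17/2, 42/5)

alpha=17/2, beta=42/5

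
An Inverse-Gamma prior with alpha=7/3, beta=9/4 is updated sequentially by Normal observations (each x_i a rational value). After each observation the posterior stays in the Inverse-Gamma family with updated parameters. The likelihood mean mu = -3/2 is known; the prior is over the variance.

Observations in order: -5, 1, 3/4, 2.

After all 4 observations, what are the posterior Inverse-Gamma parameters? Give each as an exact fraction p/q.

alpha=13/3, beta=645/32

obs 1: x=-5 → posterior Inverse-Gamma(17/6, 67/8)
obs 2: x=1 → posterior Inverse-Gamma(10/3, 23/2)
obs 3: x=3/4 → posterior Inverse-Gamma(23/6, 449/32)
obs 4: x=2 → posterior Inverse-Gamma(13/3, 645/32)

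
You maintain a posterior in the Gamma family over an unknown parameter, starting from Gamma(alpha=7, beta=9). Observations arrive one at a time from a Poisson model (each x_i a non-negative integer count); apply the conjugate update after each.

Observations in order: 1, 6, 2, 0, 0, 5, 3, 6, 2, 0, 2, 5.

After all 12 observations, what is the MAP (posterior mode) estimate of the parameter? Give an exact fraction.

obs 1: x=1 → posterior Gamma(8, 10)
obs 2: x=6 → posterior Gamma(14, 11)
obs 3: x=2 → posterior Gamma(16, 12)
obs 4: x=0 → posterior Gamma(16, 13)
obs 5: x=0 → posterior Gamma(16, 14)
obs 6: x=5 → posterior Gamma(21, 15)
obs 7: x=3 → posterior Gamma(24, 16)
obs 8: x=6 → posterior Gamma(30, 17)
obs 9: x=2 → posterior Gamma(32, 18)
obs 10: x=0 → posterior Gamma(32, 19)
obs 11: x=2 → posterior Gamma(34, 20)
obs 12: x=5 → posterior Gamma(39, 21)

38/21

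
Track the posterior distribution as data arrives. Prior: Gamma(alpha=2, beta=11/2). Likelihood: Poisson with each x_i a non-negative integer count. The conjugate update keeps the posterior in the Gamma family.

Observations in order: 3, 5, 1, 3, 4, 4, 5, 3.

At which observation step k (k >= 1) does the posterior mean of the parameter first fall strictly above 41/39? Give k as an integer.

k = 2

obs 1: x=3 → posterior Gamma(5, 13/2)
obs 2: x=5 → posterior Gamma(10, 15/2)
obs 3: x=1 → posterior Gamma(11, 17/2)
obs 4: x=3 → posterior Gamma(14, 19/2)
obs 5: x=4 → posterior Gamma(18, 21/2)
obs 6: x=4 → posterior Gamma(22, 23/2)
obs 7: x=5 → posterior Gamma(27, 25/2)
obs 8: x=3 → posterior Gamma(30, 27/2)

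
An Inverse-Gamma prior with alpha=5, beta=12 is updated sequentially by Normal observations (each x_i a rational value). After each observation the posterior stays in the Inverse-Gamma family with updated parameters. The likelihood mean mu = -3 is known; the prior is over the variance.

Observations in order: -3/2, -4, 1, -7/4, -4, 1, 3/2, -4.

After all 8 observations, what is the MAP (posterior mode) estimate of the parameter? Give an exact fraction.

1329/320

obs 1: x=-3/2 → posterior Inverse-Gamma(11/2, 105/8)
obs 2: x=-4 → posterior Inverse-Gamma(6, 109/8)
obs 3: x=1 → posterior Inverse-Gamma(13/2, 173/8)
obs 4: x=-7/4 → posterior Inverse-Gamma(7, 717/32)
obs 5: x=-4 → posterior Inverse-Gamma(15/2, 733/32)
obs 6: x=1 → posterior Inverse-Gamma(8, 989/32)
obs 7: x=3/2 → posterior Inverse-Gamma(17/2, 1313/32)
obs 8: x=-4 → posterior Inverse-Gamma(9, 1329/32)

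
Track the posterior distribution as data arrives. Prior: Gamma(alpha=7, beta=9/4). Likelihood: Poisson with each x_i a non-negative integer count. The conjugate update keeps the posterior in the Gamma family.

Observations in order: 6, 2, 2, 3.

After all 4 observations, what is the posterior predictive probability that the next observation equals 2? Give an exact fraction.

30559021979570388793945312500000/148852438543083302439338564577241

obs 1: x=6 → posterior Gamma(13, 13/4)
obs 2: x=2 → posterior Gamma(15, 17/4)
obs 3: x=2 → posterior Gamma(17, 21/4)
obs 4: x=3 → posterior Gamma(20, 25/4)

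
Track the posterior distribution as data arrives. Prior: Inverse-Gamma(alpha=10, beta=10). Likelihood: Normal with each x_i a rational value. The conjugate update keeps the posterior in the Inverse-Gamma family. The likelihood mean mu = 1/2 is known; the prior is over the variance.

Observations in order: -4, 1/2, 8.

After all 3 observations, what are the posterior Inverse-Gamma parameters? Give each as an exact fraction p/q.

obs 1: x=-4 → posterior Inverse-Gamma(21/2, 161/8)
obs 2: x=1/2 → posterior Inverse-Gamma(11, 161/8)
obs 3: x=8 → posterior Inverse-Gamma(23/2, 193/4)

alpha=23/2, beta=193/4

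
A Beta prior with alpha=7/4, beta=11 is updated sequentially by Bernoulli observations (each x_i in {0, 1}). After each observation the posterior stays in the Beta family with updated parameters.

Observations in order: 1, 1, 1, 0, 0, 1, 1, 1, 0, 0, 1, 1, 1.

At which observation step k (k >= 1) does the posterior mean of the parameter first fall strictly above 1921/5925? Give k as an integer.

k = 7

obs 1: x=1 → posterior Beta(11/4, 11)
obs 2: x=1 → posterior Beta(15/4, 11)
obs 3: x=1 → posterior Beta(19/4, 11)
obs 4: x=0 → posterior Beta(19/4, 12)
obs 5: x=0 → posterior Beta(19/4, 13)
obs 6: x=1 → posterior Beta(23/4, 13)
obs 7: x=1 → posterior Beta(27/4, 13)
obs 8: x=1 → posterior Beta(31/4, 13)
obs 9: x=0 → posterior Beta(31/4, 14)
obs 10: x=0 → posterior Beta(31/4, 15)
obs 11: x=1 → posterior Beta(35/4, 15)
obs 12: x=1 → posterior Beta(39/4, 15)
obs 13: x=1 → posterior Beta(43/4, 15)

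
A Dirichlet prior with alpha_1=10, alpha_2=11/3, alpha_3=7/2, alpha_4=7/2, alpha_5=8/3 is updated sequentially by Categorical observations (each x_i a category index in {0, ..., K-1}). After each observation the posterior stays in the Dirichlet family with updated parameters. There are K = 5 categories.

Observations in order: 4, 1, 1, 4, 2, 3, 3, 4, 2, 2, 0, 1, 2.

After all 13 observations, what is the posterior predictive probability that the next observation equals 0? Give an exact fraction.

obs 1: x=4 → posterior Dirichlet(10, 11/3, 7/2, 7/2, 11/3)
obs 2: x=1 → posterior Dirichlet(10, 14/3, 7/2, 7/2, 11/3)
obs 3: x=1 → posterior Dirichlet(10, 17/3, 7/2, 7/2, 11/3)
obs 4: x=4 → posterior Dirichlet(10, 17/3, 7/2, 7/2, 14/3)
obs 5: x=2 → posterior Dirichlet(10, 17/3, 9/2, 7/2, 14/3)
obs 6: x=3 → posterior Dirichlet(10, 17/3, 9/2, 9/2, 14/3)
obs 7: x=3 → posterior Dirichlet(10, 17/3, 9/2, 11/2, 14/3)
obs 8: x=4 → posterior Dirichlet(10, 17/3, 9/2, 11/2, 17/3)
obs 9: x=2 → posterior Dirichlet(10, 17/3, 11/2, 11/2, 17/3)
obs 10: x=2 → posterior Dirichlet(10, 17/3, 13/2, 11/2, 17/3)
obs 11: x=0 → posterior Dirichlet(11, 17/3, 13/2, 11/2, 17/3)
obs 12: x=1 → posterior Dirichlet(11, 20/3, 13/2, 11/2, 17/3)
obs 13: x=2 → posterior Dirichlet(11, 20/3, 15/2, 11/2, 17/3)

33/109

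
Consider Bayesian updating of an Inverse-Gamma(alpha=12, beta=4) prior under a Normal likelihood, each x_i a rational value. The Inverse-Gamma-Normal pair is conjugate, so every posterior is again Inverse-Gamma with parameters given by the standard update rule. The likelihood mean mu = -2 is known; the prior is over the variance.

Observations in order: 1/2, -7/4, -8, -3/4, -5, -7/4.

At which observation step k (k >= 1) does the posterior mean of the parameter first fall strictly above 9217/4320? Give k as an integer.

obs 1: x=1/2 → posterior Inverse-Gamma(25/2, 57/8)
obs 2: x=-7/4 → posterior Inverse-Gamma(13, 229/32)
obs 3: x=-8 → posterior Inverse-Gamma(27/2, 805/32)
obs 4: x=-3/4 → posterior Inverse-Gamma(14, 415/16)
obs 5: x=-5 → posterior Inverse-Gamma(29/2, 487/16)
obs 6: x=-7/4 → posterior Inverse-Gamma(15, 975/32)

k = 5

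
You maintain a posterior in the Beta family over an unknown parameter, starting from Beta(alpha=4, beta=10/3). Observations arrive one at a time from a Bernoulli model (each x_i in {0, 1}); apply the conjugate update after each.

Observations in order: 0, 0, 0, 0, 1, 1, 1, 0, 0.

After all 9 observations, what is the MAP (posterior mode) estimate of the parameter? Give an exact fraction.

obs 1: x=0 → posterior Beta(4, 13/3)
obs 2: x=0 → posterior Beta(4, 16/3)
obs 3: x=0 → posterior Beta(4, 19/3)
obs 4: x=0 → posterior Beta(4, 22/3)
obs 5: x=1 → posterior Beta(5, 22/3)
obs 6: x=1 → posterior Beta(6, 22/3)
obs 7: x=1 → posterior Beta(7, 22/3)
obs 8: x=0 → posterior Beta(7, 25/3)
obs 9: x=0 → posterior Beta(7, 28/3)

18/43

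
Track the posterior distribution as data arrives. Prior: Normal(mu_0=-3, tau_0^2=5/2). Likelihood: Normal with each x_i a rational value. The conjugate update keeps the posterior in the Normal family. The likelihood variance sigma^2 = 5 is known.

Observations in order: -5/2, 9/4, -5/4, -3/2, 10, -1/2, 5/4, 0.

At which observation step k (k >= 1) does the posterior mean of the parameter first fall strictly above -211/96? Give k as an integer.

obs 1: x=-5/2 → posterior Normal(-17/6, 5/3)
obs 2: x=9/4 → posterior Normal(-25/16, 5/4)
obs 3: x=-5/4 → posterior Normal(-3/2, 1)
obs 4: x=-3/2 → posterior Normal(-3/2, 5/6)
obs 5: x=10 → posterior Normal(1/7, 5/7)
obs 6: x=-1/2 → posterior Normal(1/16, 5/8)
obs 7: x=5/4 → posterior Normal(7/36, 5/9)
obs 8: x=0 → posterior Normal(7/40, 1/2)

k = 2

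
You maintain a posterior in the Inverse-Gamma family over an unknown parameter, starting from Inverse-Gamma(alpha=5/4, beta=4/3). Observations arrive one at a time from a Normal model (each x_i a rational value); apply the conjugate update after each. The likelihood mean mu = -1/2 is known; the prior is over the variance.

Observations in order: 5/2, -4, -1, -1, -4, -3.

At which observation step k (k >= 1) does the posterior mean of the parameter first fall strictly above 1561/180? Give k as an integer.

obs 1: x=5/2 → posterior Inverse-Gamma(7/4, 35/6)
obs 2: x=-4 → posterior Inverse-Gamma(9/4, 287/24)
obs 3: x=-1 → posterior Inverse-Gamma(11/4, 145/12)
obs 4: x=-1 → posterior Inverse-Gamma(13/4, 293/24)
obs 5: x=-4 → posterior Inverse-Gamma(15/4, 55/3)
obs 6: x=-3 → posterior Inverse-Gamma(17/4, 515/24)

k = 2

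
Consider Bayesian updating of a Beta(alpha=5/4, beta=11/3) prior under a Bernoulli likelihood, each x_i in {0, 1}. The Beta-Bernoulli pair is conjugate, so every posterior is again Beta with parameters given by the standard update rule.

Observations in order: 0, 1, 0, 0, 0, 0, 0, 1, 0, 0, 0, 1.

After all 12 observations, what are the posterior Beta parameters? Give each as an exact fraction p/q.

obs 1: x=0 → posterior Beta(5/4, 14/3)
obs 2: x=1 → posterior Beta(9/4, 14/3)
obs 3: x=0 → posterior Beta(9/4, 17/3)
obs 4: x=0 → posterior Beta(9/4, 20/3)
obs 5: x=0 → posterior Beta(9/4, 23/3)
obs 6: x=0 → posterior Beta(9/4, 26/3)
obs 7: x=0 → posterior Beta(9/4, 29/3)
obs 8: x=1 → posterior Beta(13/4, 29/3)
obs 9: x=0 → posterior Beta(13/4, 32/3)
obs 10: x=0 → posterior Beta(13/4, 35/3)
obs 11: x=0 → posterior Beta(13/4, 38/3)
obs 12: x=1 → posterior Beta(17/4, 38/3)

alpha=17/4, beta=38/3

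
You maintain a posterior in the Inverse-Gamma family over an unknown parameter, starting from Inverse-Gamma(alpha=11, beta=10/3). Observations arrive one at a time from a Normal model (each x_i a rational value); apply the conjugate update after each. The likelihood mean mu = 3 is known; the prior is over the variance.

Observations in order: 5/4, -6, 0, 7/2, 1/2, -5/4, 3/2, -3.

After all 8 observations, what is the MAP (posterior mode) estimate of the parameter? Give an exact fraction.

obs 1: x=5/4 → posterior Inverse-Gamma(23/2, 467/96)
obs 2: x=-6 → posterior Inverse-Gamma(12, 4355/96)
obs 3: x=0 → posterior Inverse-Gamma(25/2, 4787/96)
obs 4: x=7/2 → posterior Inverse-Gamma(13, 4799/96)
obs 5: x=1/2 → posterior Inverse-Gamma(27/2, 5099/96)
obs 6: x=-5/4 → posterior Inverse-Gamma(14, 2983/48)
obs 7: x=3/2 → posterior Inverse-Gamma(29/2, 3037/48)
obs 8: x=-3 → posterior Inverse-Gamma(15, 3901/48)

3901/768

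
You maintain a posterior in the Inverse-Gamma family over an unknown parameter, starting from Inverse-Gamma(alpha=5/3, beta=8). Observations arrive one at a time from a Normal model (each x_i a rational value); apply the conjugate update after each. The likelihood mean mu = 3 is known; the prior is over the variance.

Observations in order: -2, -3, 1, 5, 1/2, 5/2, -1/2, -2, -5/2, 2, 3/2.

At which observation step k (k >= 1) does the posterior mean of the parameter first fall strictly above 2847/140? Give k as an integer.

obs 1: x=-2 → posterior Inverse-Gamma(13/6, 41/2)
obs 2: x=-3 → posterior Inverse-Gamma(8/3, 77/2)
obs 3: x=1 → posterior Inverse-Gamma(19/6, 81/2)
obs 4: x=5 → posterior Inverse-Gamma(11/3, 85/2)
obs 5: x=1/2 → posterior Inverse-Gamma(25/6, 365/8)
obs 6: x=5/2 → posterior Inverse-Gamma(14/3, 183/4)
obs 7: x=-1/2 → posterior Inverse-Gamma(31/6, 415/8)
obs 8: x=-2 → posterior Inverse-Gamma(17/3, 515/8)
obs 9: x=-5/2 → posterior Inverse-Gamma(37/6, 159/2)
obs 10: x=2 → posterior Inverse-Gamma(20/3, 80)
obs 11: x=3/2 → posterior Inverse-Gamma(43/6, 649/8)

k = 2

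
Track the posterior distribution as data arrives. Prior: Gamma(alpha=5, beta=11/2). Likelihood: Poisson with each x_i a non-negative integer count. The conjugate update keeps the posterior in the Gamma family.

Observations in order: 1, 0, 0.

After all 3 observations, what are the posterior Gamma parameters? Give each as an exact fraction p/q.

obs 1: x=1 → posterior Gamma(6, 13/2)
obs 2: x=0 → posterior Gamma(6, 15/2)
obs 3: x=0 → posterior Gamma(6, 17/2)

alpha=6, beta=17/2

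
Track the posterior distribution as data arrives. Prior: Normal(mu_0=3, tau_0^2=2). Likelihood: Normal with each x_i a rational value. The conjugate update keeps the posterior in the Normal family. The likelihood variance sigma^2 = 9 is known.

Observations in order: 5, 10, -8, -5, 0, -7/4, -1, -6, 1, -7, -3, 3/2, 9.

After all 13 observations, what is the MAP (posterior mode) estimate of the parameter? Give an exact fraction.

33/70

obs 1: x=5 → posterior Normal(37/11, 18/11)
obs 2: x=10 → posterior Normal(57/13, 18/13)
obs 3: x=-8 → posterior Normal(41/15, 6/5)
obs 4: x=-5 → posterior Normal(31/17, 18/17)
obs 5: x=0 → posterior Normal(31/19, 18/19)
obs 6: x=-7/4 → posterior Normal(55/42, 6/7)
obs 7: x=-1 → posterior Normal(51/46, 18/23)
obs 8: x=-6 → posterior Normal(27/50, 18/25)
obs 9: x=1 → posterior Normal(31/54, 2/3)
obs 10: x=-7 → posterior Normal(3/58, 18/29)
obs 11: x=-3 → posterior Normal(-9/62, 18/31)
obs 12: x=3/2 → posterior Normal(-1/22, 6/11)
obs 13: x=9 → posterior Normal(33/70, 18/35)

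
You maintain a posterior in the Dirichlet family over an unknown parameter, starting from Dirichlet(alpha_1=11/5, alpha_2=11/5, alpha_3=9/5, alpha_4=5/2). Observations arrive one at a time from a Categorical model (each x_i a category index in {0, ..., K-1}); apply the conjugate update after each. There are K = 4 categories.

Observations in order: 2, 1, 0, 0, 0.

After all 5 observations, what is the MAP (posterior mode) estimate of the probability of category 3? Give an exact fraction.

15/97

obs 1: x=2 → posterior Dirichlet(11/5, 11/5, 14/5, 5/2)
obs 2: x=1 → posterior Dirichlet(11/5, 16/5, 14/5, 5/2)
obs 3: x=0 → posterior Dirichlet(16/5, 16/5, 14/5, 5/2)
obs 4: x=0 → posterior Dirichlet(21/5, 16/5, 14/5, 5/2)
obs 5: x=0 → posterior Dirichlet(26/5, 16/5, 14/5, 5/2)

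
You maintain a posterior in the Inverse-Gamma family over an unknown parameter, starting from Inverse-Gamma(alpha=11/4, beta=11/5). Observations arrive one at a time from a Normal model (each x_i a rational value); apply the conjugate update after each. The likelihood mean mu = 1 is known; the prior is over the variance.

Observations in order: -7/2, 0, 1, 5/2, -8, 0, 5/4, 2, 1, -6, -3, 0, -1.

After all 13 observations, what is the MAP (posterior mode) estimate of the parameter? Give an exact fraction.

obs 1: x=-7/2 → posterior Inverse-Gamma(13/4, 493/40)
obs 2: x=0 → posterior Inverse-Gamma(15/4, 513/40)
obs 3: x=1 → posterior Inverse-Gamma(17/4, 513/40)
obs 4: x=5/2 → posterior Inverse-Gamma(19/4, 279/20)
obs 5: x=-8 → posterior Inverse-Gamma(21/4, 1089/20)
obs 6: x=0 → posterior Inverse-Gamma(23/4, 1099/20)
obs 7: x=5/4 → posterior Inverse-Gamma(25/4, 8797/160)
obs 8: x=2 → posterior Inverse-Gamma(27/4, 8877/160)
obs 9: x=1 → posterior Inverse-Gamma(29/4, 8877/160)
obs 10: x=-6 → posterior Inverse-Gamma(31/4, 12797/160)
obs 11: x=-3 → posterior Inverse-Gamma(33/4, 14077/160)
obs 12: x=0 → posterior Inverse-Gamma(35/4, 14157/160)
obs 13: x=-1 → posterior Inverse-Gamma(37/4, 14477/160)

14477/1640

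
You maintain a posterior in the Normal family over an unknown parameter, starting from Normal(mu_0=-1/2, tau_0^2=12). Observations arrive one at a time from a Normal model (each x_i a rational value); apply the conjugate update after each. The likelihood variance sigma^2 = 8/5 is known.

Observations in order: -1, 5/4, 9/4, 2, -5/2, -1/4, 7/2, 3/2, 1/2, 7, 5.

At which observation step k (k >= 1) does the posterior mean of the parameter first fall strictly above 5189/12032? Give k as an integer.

obs 1: x=-1 → posterior Normal(-16/17, 24/17)
obs 2: x=5/4 → posterior Normal(11/128, 3/4)
obs 3: x=9/4 → posterior Normal(73/94, 24/47)
obs 4: x=2 → posterior Normal(133/124, 12/31)
obs 5: x=-5/2 → posterior Normal(29/77, 24/77)
obs 6: x=-1/4 → posterior Normal(101/368, 6/23)
obs 7: x=7/2 → posterior Normal(311/428, 24/107)
obs 8: x=3/2 → posterior Normal(401/488, 12/61)
obs 9: x=1/2 → posterior Normal(431/548, 24/137)
obs 10: x=7 → posterior Normal(851/608, 3/19)
obs 11: x=5 → posterior Normal(1151/668, 24/167)

k = 3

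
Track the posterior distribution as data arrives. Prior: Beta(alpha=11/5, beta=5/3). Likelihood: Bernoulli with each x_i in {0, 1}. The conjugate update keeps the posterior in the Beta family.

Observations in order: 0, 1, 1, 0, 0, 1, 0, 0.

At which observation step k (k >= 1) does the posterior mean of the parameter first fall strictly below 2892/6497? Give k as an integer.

k = 8

obs 1: x=0 → posterior Beta(11/5, 8/3)
obs 2: x=1 → posterior Beta(16/5, 8/3)
obs 3: x=1 → posterior Beta(21/5, 8/3)
obs 4: x=0 → posterior Beta(21/5, 11/3)
obs 5: x=0 → posterior Beta(21/5, 14/3)
obs 6: x=1 → posterior Beta(26/5, 14/3)
obs 7: x=0 → posterior Beta(26/5, 17/3)
obs 8: x=0 → posterior Beta(26/5, 20/3)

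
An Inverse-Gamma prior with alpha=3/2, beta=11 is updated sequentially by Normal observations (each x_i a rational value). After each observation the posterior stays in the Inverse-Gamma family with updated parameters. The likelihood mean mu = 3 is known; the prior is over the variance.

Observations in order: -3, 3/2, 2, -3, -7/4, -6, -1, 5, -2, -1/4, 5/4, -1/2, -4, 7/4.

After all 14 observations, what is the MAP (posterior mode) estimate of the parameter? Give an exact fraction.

1289/76

obs 1: x=-3 → posterior Inverse-Gamma(2, 29)
obs 2: x=3/2 → posterior Inverse-Gamma(5/2, 241/8)
obs 3: x=2 → posterior Inverse-Gamma(3, 245/8)
obs 4: x=-3 → posterior Inverse-Gamma(7/2, 389/8)
obs 5: x=-7/4 → posterior Inverse-Gamma(4, 1917/32)
obs 6: x=-6 → posterior Inverse-Gamma(9/2, 3213/32)
obs 7: x=-1 → posterior Inverse-Gamma(5, 3469/32)
obs 8: x=5 → posterior Inverse-Gamma(11/2, 3533/32)
obs 9: x=-2 → posterior Inverse-Gamma(6, 3933/32)
obs 10: x=-1/4 → posterior Inverse-Gamma(13/2, 2051/16)
obs 11: x=5/4 → posterior Inverse-Gamma(7, 4151/32)
obs 12: x=-1/2 → posterior Inverse-Gamma(15/2, 4347/32)
obs 13: x=-4 → posterior Inverse-Gamma(8, 5131/32)
obs 14: x=7/4 → posterior Inverse-Gamma(17/2, 1289/8)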